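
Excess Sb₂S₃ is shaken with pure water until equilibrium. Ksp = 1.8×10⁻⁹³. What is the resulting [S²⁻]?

Sb₂S₃(s) ⇌ 2 Sb³⁺(aq) + 3 S²⁻(aq)
For each mole of Sb₂S₃ that dissolves per liter, [Sb³⁺] = 2s and [S²⁻] = 3s; let s denote this solubility.
Ksp = [Sb³⁺]^2[S²⁻]^3 = (2s)^2 · (3s)^3 = 108s^5 = 1.8×10⁻⁹³
s = 1.1×10⁻¹⁹ mol/L
[S²⁻] = 3s = 3.3×10⁻¹⁹ mol/L

3.3×10⁻¹⁹ M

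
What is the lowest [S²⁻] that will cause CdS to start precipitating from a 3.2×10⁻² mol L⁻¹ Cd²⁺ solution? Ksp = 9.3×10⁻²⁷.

2.9×10⁻²⁵ M

Precipitation of each salt begins when its ion product equals Ksp.
CdS(s) ⇌ Cd²⁺(aq) + S²⁻(aq)
Ksp = [Cd²⁺][S²⁻] = [S²⁻](3.2×10⁻²)
[S²⁻] = 9.3×10⁻²⁷ / (3.2×10⁻²) = 2.9×10⁻²⁵
[S²⁻] = 2.9×10⁻²⁵ mol L⁻¹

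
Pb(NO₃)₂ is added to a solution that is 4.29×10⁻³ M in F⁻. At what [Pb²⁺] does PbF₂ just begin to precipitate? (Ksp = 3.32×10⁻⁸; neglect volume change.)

1.80×10⁻³ M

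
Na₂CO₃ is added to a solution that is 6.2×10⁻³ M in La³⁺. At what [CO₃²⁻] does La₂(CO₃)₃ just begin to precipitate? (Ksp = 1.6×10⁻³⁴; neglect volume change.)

1.6×10⁻¹⁰ M

A salt starts to precipitate once the ion product Q reaches its Ksp.
La₂(CO₃)₃(s) ⇌ 2 La³⁺(aq) + 3 CO₃²⁻(aq)
Ksp = [La³⁺]^2[CO₃²⁻]^3 = [CO₃²⁻]^3(6.2×10⁻³)^2
[CO₃²⁻]^3 = 1.6×10⁻³⁴ / (6.2×10⁻³)^2 = 4.2×10⁻³⁰
[CO₃²⁻] = 1.6×10⁻¹⁰ M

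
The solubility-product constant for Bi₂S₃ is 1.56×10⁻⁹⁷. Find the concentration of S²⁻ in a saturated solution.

5.12×10⁻²⁰ M

Bi₂S₃(s) ⇌ 2 Bi³⁺(aq) + 3 S²⁻(aq)
Let s be the molar solubility. Then [Bi³⁺] = 2s and [S²⁻] = 3s.
Ksp = [Bi³⁺]^2[S²⁻]^3 = (2s)^2 · (3s)^3 = 108s^5 = 1.56×10⁻⁹⁷
s = 1.71×10⁻²⁰ mol L⁻¹
[S²⁻] = 3s = 5.12×10⁻²⁰ mol L⁻¹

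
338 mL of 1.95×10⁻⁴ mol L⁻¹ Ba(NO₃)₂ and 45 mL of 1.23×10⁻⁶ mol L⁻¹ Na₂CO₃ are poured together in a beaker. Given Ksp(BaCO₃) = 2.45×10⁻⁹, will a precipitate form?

No

Total volume after mixing = 338 + 45 = 383 mL.
[Ba²⁺] = (1.95×10⁻⁴)(338)/383 = 1.72×10⁻⁴ mol L⁻¹
[CO₃²⁻] = (1.23×10⁻⁶)(45)/383 = 1.45×10⁻⁷ mol L⁻¹
Q = [Ba²⁺][CO₃²⁻] = 2.49×10⁻¹¹
Since Q (2.49×10⁻¹¹) is less than Ksp (2.45×10⁻⁹), no BaCO₃ precipitates.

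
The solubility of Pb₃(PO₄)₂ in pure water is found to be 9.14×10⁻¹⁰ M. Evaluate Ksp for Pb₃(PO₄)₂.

Ksp = 6.89×10⁻⁴⁴

Pb₃(PO₄)₂(s) ⇌ 3 Pb²⁺(aq) + 2 PO₄³⁻(aq)
If s mol/L of Pb₃(PO₄)₂ dissolves, [Pb²⁺] = 3s and [PO₄³⁻] = 2s.
Ksp = [Pb²⁺]^3[PO₄³⁻]^2 = (3s)^3 · (2s)^2 = 108s^5
Ksp = 108 × (9.14×10⁻¹⁰)^5 = 6.89×10⁻⁴⁴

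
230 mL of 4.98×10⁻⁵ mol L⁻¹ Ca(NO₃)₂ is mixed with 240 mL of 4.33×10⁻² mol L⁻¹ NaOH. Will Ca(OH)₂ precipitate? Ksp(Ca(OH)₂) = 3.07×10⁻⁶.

Total volume after mixing = 230 + 240 = 470 mL.
[Ca²⁺] = (4.98×10⁻⁵)(230)/470 = 2.44×10⁻⁵ mol L⁻¹
[OH⁻] = (4.33×10⁻²)(240)/470 = 2.21×10⁻² mol L⁻¹
Q = [Ca²⁺][OH⁻]^2 = 1.19×10⁻⁸
Since Q (1.19×10⁻⁸) is less than Ksp (3.07×10⁻⁶), no Ca(OH)₂ precipitates.

No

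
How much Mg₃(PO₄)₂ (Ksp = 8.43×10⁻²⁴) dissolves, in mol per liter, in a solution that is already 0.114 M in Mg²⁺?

Mg₃(PO₄)₂(s) ⇌ 3 Mg²⁺(aq) + 2 PO₄³⁻(aq)
Let s be the solubility of Mg₃(PO₄)₂ here. The common ion gives [Mg²⁺] ≈ 0.114 M, and [PO₄³⁻] = 2s.
Ksp = [Mg²⁺]^3[PO₄³⁻]^2 = (0.114)^3(2s)^2
(2s)^2 = 8.43×10⁻²⁴ / (0.114)^3 = 5.69×10⁻²¹
s = 3.77×10⁻¹¹ M

3.77×10⁻¹¹ M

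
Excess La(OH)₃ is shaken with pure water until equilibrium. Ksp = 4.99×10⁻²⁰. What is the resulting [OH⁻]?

1.97×10⁻⁵ M

La(OH)₃(s) ⇌ La³⁺(aq) + 3 OH⁻(aq)
Call the molar solubility s, so that [La³⁺] = s and [OH⁻] = 3s.
Ksp = [La³⁺][OH⁻]^3 = s · (3s)^3 = 27s^4 = 4.99×10⁻²⁰
s = 6.56×10⁻⁶ M
[OH⁻] = 3s = 1.97×10⁻⁵ M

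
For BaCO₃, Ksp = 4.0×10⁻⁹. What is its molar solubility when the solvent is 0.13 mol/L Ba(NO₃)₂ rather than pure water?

BaCO₃(s) ⇌ Ba²⁺(aq) + CO₃²⁻(aq)
Let s be the solubility of BaCO₃ here. The common ion gives [Ba²⁺] ≈ 0.13 mol/L, and [CO₃²⁻] = s.
Ksp = [Ba²⁺][CO₃²⁻] = (0.13)s
s = 4.0×10⁻⁹ / (0.13) = 3.1×10⁻⁸
s = 3.1×10⁻⁸ mol/L

3.1×10⁻⁸ M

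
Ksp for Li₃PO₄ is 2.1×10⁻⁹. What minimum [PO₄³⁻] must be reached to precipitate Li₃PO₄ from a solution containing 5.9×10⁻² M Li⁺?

1.0×10⁻⁵ M

The threshold for precipitation is Q = Ksp.
Li₃PO₄(s) ⇌ 3 Li⁺(aq) + PO₄³⁻(aq)
Ksp = [Li⁺]^3[PO₄³⁻] = [PO₄³⁻](5.9×10⁻²)^3
[PO₄³⁻] = 2.1×10⁻⁹ / (5.9×10⁻²)^3 = 1.0×10⁻⁵
[PO₄³⁻] = 1.0×10⁻⁵ M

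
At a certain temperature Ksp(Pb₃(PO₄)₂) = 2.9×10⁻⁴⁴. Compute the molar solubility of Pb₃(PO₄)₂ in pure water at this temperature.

Pb₃(PO₄)₂(s) ⇌ 3 Pb²⁺(aq) + 2 PO₄³⁻(aq)
With molar solubility s: [Pb²⁺] = 3s, [PO₄³⁻] = 2s.
Ksp = [Pb²⁺]^3[PO₄³⁻]^2 = (3s)^3 · (2s)^2 = 108s^5
108s^5 = 2.9×10⁻⁴⁴  ⇒  s^5 = 2.7×10⁻⁴⁶
s = 7.7×10⁻¹⁰ mol L⁻¹

7.7×10⁻¹⁰ M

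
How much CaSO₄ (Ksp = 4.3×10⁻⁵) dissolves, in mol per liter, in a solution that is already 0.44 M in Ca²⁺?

9.8×10⁻⁵ M

CaSO₄(s) ⇌ Ca²⁺(aq) + SO₄²⁻(aq)
Let s be the solubility of CaSO₄ here. The common ion gives [Ca²⁺] ≈ 0.44 M, and [SO₄²⁻] = s.
Ksp = [Ca²⁺][SO₄²⁻] = (0.44)s
s = 4.3×10⁻⁵ / (0.44) = 9.8×10⁻⁵
s = 9.8×10⁻⁵ M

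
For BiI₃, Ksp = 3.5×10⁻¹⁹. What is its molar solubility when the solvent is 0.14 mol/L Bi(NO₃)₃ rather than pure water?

4.5×10⁻⁷ M

BiI₃(s) ⇌ Bi³⁺(aq) + 3 I⁻(aq)
The solution already contains Bi³⁺ at 0.14 mol/L. Let s be the molar solubility of BiI₃.
[Bi³⁺] ≈ 0.14 mol/L (common ion dominates); [I⁻] = 3s.
Ksp = [Bi³⁺][I⁻]^3 = (0.14)(3s)^3
(3s)^3 = 3.5×10⁻¹⁹ / (0.14) = 2.5×10⁻¹⁸
s = 4.5×10⁻⁷ mol/L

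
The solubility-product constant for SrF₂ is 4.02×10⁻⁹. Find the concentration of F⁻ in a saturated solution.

SrF₂(s) ⇌ Sr²⁺(aq) + 2 F⁻(aq)
Call the molar solubility s, so that [Sr²⁺] = s and [F⁻] = 2s.
Ksp = [Sr²⁺][F⁻]^2 = s · (2s)^2 = 4s^3 = 4.02×10⁻⁹
s = 1.00×10⁻³ mol L⁻¹
[F⁻] = 2s = 2.00×10⁻³ mol L⁻¹

2.00×10⁻³ M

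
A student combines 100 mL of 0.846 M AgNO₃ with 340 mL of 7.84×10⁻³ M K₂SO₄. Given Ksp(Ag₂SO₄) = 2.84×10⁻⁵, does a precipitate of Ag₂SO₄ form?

The combined volume is 440 mL.
[Ag⁺] = (0.846)(100)/440 = 0.192 M
[SO₄²⁻] = (7.84×10⁻³)(340)/440 = 6.06×10⁻³ M
Q = [Ag⁺]^2[SO₄²⁻] = 2.24×10⁻⁴
Since Q (2.24×10⁻⁴) exceeds Ksp (2.84×10⁻⁵), Ag₂SO₄ will precipitate.

Yes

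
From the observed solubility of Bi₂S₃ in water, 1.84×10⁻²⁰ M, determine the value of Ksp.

Ksp = 2.28×10⁻⁹⁷

Bi₂S₃(s) ⇌ 2 Bi³⁺(aq) + 3 S²⁻(aq)
Call the molar solubility s, so that [Bi³⁺] = 2s and [S²⁻] = 3s.
Ksp = [Bi³⁺]^2[S²⁻]^3 = (2s)^2 · (3s)^3 = 108s^5
Ksp = 108 × (1.84×10⁻²⁰)^5 = 2.28×10⁻⁹⁷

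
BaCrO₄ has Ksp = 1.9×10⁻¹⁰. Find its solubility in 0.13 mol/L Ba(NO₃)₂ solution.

1.5×10⁻⁹ M

BaCrO₄(s) ⇌ Ba²⁺(aq) + CrO₄²⁻(aq)
Ba²⁺ is already present at 0.13 mol/L. If s mol/L of BaCrO₄ dissolves, [CrO₄²⁻] = s while [Ba²⁺] ≈ 0.13 mol/L.
Ksp = [Ba²⁺][CrO₄²⁻] = (0.13)s
s = 1.9×10⁻¹⁰ / (0.13) = 1.5×10⁻⁹
s = 1.5×10⁻⁹ mol/L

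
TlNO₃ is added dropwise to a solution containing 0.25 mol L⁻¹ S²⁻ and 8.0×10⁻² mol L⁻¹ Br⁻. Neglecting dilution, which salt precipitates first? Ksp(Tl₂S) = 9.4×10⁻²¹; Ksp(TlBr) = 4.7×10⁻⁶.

Tl₂S

Each salt precipitates once Q = Ksp for that salt.
For Tl₂S: [Tl⁺] = (Ksp/[S²⁻])^(1/2) = 1.9×10⁻¹⁰ mol L⁻¹
For TlBr: [Tl⁺] = (Ksp/[Br⁻]) = 5.9×10⁻⁵ mol L⁻¹
Since Tl₂S needs less Tl⁺ to reach saturation, it precipitates first.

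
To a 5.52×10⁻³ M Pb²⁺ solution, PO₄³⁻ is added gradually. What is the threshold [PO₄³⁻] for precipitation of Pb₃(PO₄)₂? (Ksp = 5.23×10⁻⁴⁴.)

The threshold for precipitation is Q = Ksp.
Pb₃(PO₄)₂(s) ⇌ 3 Pb²⁺(aq) + 2 PO₄³⁻(aq)
Ksp = [Pb²⁺]^3[PO₄³⁻]^2 = [PO₄³⁻]^2(5.52×10⁻³)^3
[PO₄³⁻]^2 = 5.23×10⁻⁴⁴ / (5.52×10⁻³)^3 = 3.11×10⁻³⁷
[PO₄³⁻] = 5.58×10⁻¹⁹ M

5.58×10⁻¹⁹ M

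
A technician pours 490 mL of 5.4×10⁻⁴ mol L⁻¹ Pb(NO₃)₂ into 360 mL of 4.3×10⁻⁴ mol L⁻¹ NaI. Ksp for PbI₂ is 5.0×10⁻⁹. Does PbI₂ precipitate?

No

After mixing, V = 490 mL + 360 mL = 850 mL.
[Pb²⁺] = (5.4×10⁻⁴)(490)/850 = 3.1×10⁻⁴ mol L⁻¹
[I⁻] = (4.3×10⁻⁴)(360)/850 = 1.8×10⁻⁴ mol L⁻¹
Q = [Pb²⁺][I⁻]^2 = 1.0×10⁻¹¹
Q < Ksp (1.0×10⁻¹¹ vs 5.0×10⁻⁹); the solution remains unsaturated and no precipitate forms.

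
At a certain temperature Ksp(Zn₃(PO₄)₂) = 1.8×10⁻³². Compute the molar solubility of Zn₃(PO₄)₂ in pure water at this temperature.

Zn₃(PO₄)₂(s) ⇌ 3 Zn²⁺(aq) + 2 PO₄³⁻(aq)
If s mol/L of Zn₃(PO₄)₂ dissolves, [Zn²⁺] = 3s and [PO₄³⁻] = 2s.
Ksp = [Zn²⁺]^3[PO₄³⁻]^2 = (3s)^3 · (2s)^2 = 108s^5
108s^5 = 1.8×10⁻³²  ⇒  s^5 = 1.7×10⁻³⁴
s = (1.7×10⁻³⁴)^(1/5) = 1.8×10⁻⁷ mol L⁻¹

1.8×10⁻⁷ M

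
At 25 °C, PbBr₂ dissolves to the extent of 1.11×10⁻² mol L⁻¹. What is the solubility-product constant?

Ksp = 5.47×10⁻⁶

PbBr₂(s) ⇌ Pb²⁺(aq) + 2 Br⁻(aq)
Let s be the molar solubility. Then [Pb²⁺] = s and [Br⁻] = 2s.
Ksp = [Pb²⁺][Br⁻]^2 = s · (2s)^2 = 4s^3
Ksp = 4 × (1.11×10⁻²)^3 = 5.47×10⁻⁶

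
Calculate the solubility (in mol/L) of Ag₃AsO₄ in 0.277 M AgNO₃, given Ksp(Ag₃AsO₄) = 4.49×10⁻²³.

2.11×10⁻²¹ M

Ag₃AsO₄(s) ⇌ 3 Ag⁺(aq) + AsO₄³⁻(aq)
Ag⁺ is already present at 0.277 M. If s mol/L of Ag₃AsO₄ dissolves, [AsO₄³⁻] = s while [Ag⁺] ≈ 0.277 M.
Ksp = [Ag⁺]^3[AsO₄³⁻] = (0.277)^3s
s = 4.49×10⁻²³ / (0.277)^3 = 2.11×10⁻²¹
s = 2.11×10⁻²¹ M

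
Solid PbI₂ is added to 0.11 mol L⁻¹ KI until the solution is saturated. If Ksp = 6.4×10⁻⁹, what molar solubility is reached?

5.3×10⁻⁷ M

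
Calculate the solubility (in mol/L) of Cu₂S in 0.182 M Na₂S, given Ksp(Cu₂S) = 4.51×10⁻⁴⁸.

Cu₂S(s) ⇌ 2 Cu⁺(aq) + S²⁻(aq)
S²⁻ is already present at 0.182 M. If s mol/L of Cu₂S dissolves, [Cu⁺] = 2s while [S²⁻] ≈ 0.182 M.
Ksp = [Cu⁺]^2[S²⁻] = (2s)^2(0.182)
(2s)^2 = 4.51×10⁻⁴⁸ / (0.182) = 2.48×10⁻⁴⁷
s = 2.49×10⁻²⁴ M

2.49×10⁻²⁴ M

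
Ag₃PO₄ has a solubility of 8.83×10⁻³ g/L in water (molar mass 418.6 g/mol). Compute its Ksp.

Molar solubility s = (8.83×10⁻³ g/L) / (418.6 g/mol) = 2.1094×10⁻⁵ mol/L
Ag₃PO₄(s) ⇌ 3 Ag⁺(aq) + PO₄³⁻(aq)
Call the molar solubility s, so that [Ag⁺] = 3s and [PO₄³⁻] = s.
Ksp = [Ag⁺]^3[PO₄³⁻] = (3s)^3 · s = 27s^4
Ksp = 27 × (2.1094×10⁻⁵)^4 = 5.35×10⁻¹⁸

Ksp = 5.35×10⁻¹⁸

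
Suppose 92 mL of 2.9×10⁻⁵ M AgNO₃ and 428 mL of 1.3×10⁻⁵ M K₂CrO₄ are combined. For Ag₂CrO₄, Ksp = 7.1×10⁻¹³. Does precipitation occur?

No

Total volume after mixing = 92 + 428 = 520 mL.
[Ag⁺] = (2.9×10⁻⁵)(92)/520 = 5.1×10⁻⁶ M
[CrO₄²⁻] = (1.3×10⁻⁵)(428)/520 = 1.1×10⁻⁵ M
Q = [Ag⁺]^2[CrO₄²⁻] = 2.8×10⁻¹⁶
Q = 2.8×10⁻¹⁶ < Ksp = 7.1×10⁻¹³, so the solution is unsaturated and no precipitate forms.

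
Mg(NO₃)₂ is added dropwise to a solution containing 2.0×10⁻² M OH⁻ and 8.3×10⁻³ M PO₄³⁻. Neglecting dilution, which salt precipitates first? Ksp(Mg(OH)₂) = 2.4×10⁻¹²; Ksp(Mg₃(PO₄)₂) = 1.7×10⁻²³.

Mg(OH)₂

The threshold for precipitation is Q = Ksp.
For Mg(OH)₂: [Mg²⁺] = (Ksp/[OH⁻]^2) = 6.0×10⁻⁹ M
For Mg₃(PO₄)₂: [Mg²⁺] = (Ksp/[PO₄³⁻]^2)^(1/3) = 6.3×10⁻⁷ M
The smaller threshold [Mg²⁺] is reached first, so Mg(OH)₂ precipitates first.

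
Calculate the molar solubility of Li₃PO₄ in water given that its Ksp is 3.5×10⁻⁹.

Li₃PO₄(s) ⇌ 3 Li⁺(aq) + PO₄³⁻(aq)
Let s be the molar solubility. Then [Li⁺] = 3s and [PO₄³⁻] = s.
Ksp = [Li⁺]^3[PO₄³⁻] = (3s)^3 · s = 27s^4
27s^4 = 3.5×10⁻⁹  ⇒  s^4 = 1.3×10⁻¹⁰
Taking the 4th root, s = 3.4×10⁻³ mol/L.

3.4×10⁻³ M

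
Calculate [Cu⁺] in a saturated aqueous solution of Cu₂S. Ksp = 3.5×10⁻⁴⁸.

1.9×10⁻¹⁶ M

Cu₂S(s) ⇌ 2 Cu⁺(aq) + S²⁻(aq)
Let s be the molar solubility. Then [Cu⁺] = 2s and [S²⁻] = s.
Ksp = [Cu⁺]^2[S²⁻] = (2s)^2 · s = 4s^3 = 3.5×10⁻⁴⁸
s = 9.6×10⁻¹⁷ mol L⁻¹
[Cu⁺] = 2s = 1.9×10⁻¹⁶ mol L⁻¹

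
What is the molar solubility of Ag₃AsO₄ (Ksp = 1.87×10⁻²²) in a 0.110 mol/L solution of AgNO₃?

1.40×10⁻¹⁹ M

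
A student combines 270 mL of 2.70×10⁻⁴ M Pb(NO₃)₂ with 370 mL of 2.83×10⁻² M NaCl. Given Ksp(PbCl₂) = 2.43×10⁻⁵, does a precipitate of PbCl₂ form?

No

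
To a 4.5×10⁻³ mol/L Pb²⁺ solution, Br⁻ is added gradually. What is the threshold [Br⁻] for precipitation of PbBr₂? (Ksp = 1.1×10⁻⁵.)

Each salt precipitates once Q = Ksp for that salt.
PbBr₂(s) ⇌ Pb²⁺(aq) + 2 Br⁻(aq)
Ksp = [Pb²⁺][Br⁻]^2 = [Br⁻]^2(4.5×10⁻³)
[Br⁻]^2 = 1.1×10⁻⁵ / (4.5×10⁻³) = 2.4×10⁻³
[Br⁻] = 4.9×10⁻² mol/L

4.9×10⁻² M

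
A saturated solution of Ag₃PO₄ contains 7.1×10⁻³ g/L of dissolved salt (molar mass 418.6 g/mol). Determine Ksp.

Ksp = 2.2×10⁻¹⁸

Convert to molarity: s = 7.1×10⁻³ / 418.6 = 1.696×10⁻⁵ mol/L
Ag₃PO₄(s) ⇌ 3 Ag⁺(aq) + PO₄³⁻(aq)
Call the molar solubility s, so that [Ag⁺] = 3s and [PO₄³⁻] = s.
Ksp = [Ag⁺]^3[PO₄³⁻] = (3s)^3 · s = 27s^4
Ksp = 27 × (1.696×10⁻⁵)^4 = 2.2×10⁻¹⁸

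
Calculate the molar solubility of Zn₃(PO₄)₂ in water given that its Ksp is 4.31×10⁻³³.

Zn₃(PO₄)₂(s) ⇌ 3 Zn²⁺(aq) + 2 PO₄³⁻(aq)
Call the molar solubility s, so that [Zn²⁺] = 3s and [PO₄³⁻] = 2s.
Ksp = [Zn²⁺]^3[PO₄³⁻]^2 = (3s)^3 · (2s)^2 = 108s^5
108s^5 = 4.31×10⁻³³  ⇒  s^5 = 3.99×10⁻³⁵
s = (3.99×10⁻³⁵)^(1/5) = 1.32×10⁻⁷ mol L⁻¹

1.32×10⁻⁷ M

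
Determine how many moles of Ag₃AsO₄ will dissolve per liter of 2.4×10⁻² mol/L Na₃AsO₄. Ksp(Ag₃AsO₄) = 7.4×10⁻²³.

4.9×10⁻⁸ M

Ag₃AsO₄(s) ⇌ 3 Ag⁺(aq) + AsO₄³⁻(aq)
With AsO₄³⁻ already at 2.4×10⁻² mol/L and s small, take [AsO₄³⁻] ≈ 2.4×10⁻² mol/L and [Ag⁺] = 3s.
Ksp = [Ag⁺]^3[AsO₄³⁻] = (3s)^3(2.4×10⁻²)
(3s)^3 = 7.4×10⁻²³ / (2.4×10⁻²) = 3.1×10⁻²¹
s = 4.9×10⁻⁸ mol/L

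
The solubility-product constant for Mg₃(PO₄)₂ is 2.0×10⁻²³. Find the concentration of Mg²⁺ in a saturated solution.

3.4×10⁻⁵ M

Mg₃(PO₄)₂(s) ⇌ 3 Mg²⁺(aq) + 2 PO₄³⁻(aq)
Let s be the molar solubility. Then [Mg²⁺] = 3s and [PO₄³⁻] = 2s.
Ksp = [Mg²⁺]^3[PO₄³⁻]^2 = (3s)^3 · (2s)^2 = 108s^5 = 2.0×10⁻²³
s = 1.1×10⁻⁵ mol/L
[Mg²⁺] = 3s = 3.4×10⁻⁵ mol/L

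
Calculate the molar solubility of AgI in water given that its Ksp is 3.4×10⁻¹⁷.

5.8×10⁻⁹ M

AgI(s) ⇌ Ag⁺(aq) + I⁻(aq)
With molar solubility s: [Ag⁺] = s, [I⁻] = s.
Ksp = [Ag⁺][I⁻] = s · s = s^2
s^2 = 3.4×10⁻¹⁷
s = 5.8×10⁻⁹ mol L⁻¹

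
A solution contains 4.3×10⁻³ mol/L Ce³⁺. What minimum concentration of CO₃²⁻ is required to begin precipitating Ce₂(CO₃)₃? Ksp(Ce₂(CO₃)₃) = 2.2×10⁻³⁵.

Precipitation of each salt begins when its ion product equals Ksp.
Ce₂(CO₃)₃(s) ⇌ 2 Ce³⁺(aq) + 3 CO₃²⁻(aq)
Ksp = [Ce³⁺]^2[CO₃²⁻]^3 = [CO₃²⁻]^3(4.3×10⁻³)^2
[CO₃²⁻]^3 = 2.2×10⁻³⁵ / (4.3×10⁻³)^2 = 1.2×10⁻³⁰
[CO₃²⁻] = 1.1×10⁻¹⁰ mol/L

1.1×10⁻¹⁰ M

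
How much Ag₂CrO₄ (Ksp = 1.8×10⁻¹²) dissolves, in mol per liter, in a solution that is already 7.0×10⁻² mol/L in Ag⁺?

3.7×10⁻¹⁰ M

Ag₂CrO₄(s) ⇌ 2 Ag⁺(aq) + CrO₄²⁻(aq)
Let s be the solubility of Ag₂CrO₄ here. The common ion gives [Ag⁺] ≈ 7.0×10⁻² mol/L, and [CrO₄²⁻] = s.
Ksp = [Ag⁺]^2[CrO₄²⁻] = (7.0×10⁻²)^2s
s = 1.8×10⁻¹² / (7.0×10⁻²)^2 = 3.7×10⁻¹⁰
s = 3.7×10⁻¹⁰ mol/L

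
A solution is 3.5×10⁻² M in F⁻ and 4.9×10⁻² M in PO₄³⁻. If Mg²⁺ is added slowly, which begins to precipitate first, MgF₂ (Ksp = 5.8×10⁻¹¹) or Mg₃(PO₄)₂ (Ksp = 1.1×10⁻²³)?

MgF₂

Precipitation begins when Q = Ksp.
For MgF₂: [Mg²⁺] = (Ksp/[F⁻]^2) = 4.7×10⁻⁸ M
For Mg₃(PO₄)₂: [Mg²⁺] = (Ksp/[PO₄³⁻]^2)^(1/3) = 1.7×10⁻⁷ M
MgF₂ requires the lower [Mg²⁺], so it precipitates first.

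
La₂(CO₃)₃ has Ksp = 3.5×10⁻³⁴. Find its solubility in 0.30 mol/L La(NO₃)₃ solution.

La₂(CO₃)₃(s) ⇌ 2 La³⁺(aq) + 3 CO₃²⁻(aq)
La³⁺ is already present at 0.30 mol/L. If s mol/L of La₂(CO₃)₃ dissolves, [CO₃²⁻] = 3s while [La³⁺] ≈ 0.30 mol/L.
Ksp = [La³⁺]^2[CO₃²⁻]^3 = (0.30)^2(3s)^3
(3s)^3 = 3.5×10⁻³⁴ / (0.30)^2 = 3.9×10⁻³³
s = 5.2×10⁻¹² mol/L

5.2×10⁻¹² M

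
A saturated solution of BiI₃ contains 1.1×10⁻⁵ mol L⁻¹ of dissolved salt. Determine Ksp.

BiI₃(s) ⇌ Bi³⁺(aq) + 3 I⁻(aq)
For each mole of BiI₃ that dissolves per liter, [Bi³⁺] = s and [I⁻] = 3s; let s denote this solubility.
Ksp = [Bi³⁺][I⁻]^3 = s · (3s)^3 = 27s^4
Ksp = 27 × (1.1×10⁻⁵)^4 = 4.0×10⁻¹⁹

Ksp = 4.0×10⁻¹⁹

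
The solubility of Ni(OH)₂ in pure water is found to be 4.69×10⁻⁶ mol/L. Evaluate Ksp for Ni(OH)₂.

Ni(OH)₂(s) ⇌ Ni²⁺(aq) + 2 OH⁻(aq)
For each mole of Ni(OH)₂ that dissolves per liter, [Ni²⁺] = s and [OH⁻] = 2s; let s denote this solubility.
Ksp = [Ni²⁺][OH⁻]^2 = s · (2s)^2 = 4s^3
Ksp = 4 × (4.69×10⁻⁶)^3 = 4.13×10⁻¹⁶

Ksp = 4.13×10⁻¹⁶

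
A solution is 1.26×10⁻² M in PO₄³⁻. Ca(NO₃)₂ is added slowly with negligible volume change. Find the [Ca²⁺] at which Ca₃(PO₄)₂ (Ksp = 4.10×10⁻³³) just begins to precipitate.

A salt starts to precipitate once the ion product Q reaches its Ksp.
Ca₃(PO₄)₂(s) ⇌ 3 Ca²⁺(aq) + 2 PO₄³⁻(aq)
Ksp = [Ca²⁺]^3[PO₄³⁻]^2 = [Ca²⁺]^3(1.26×10⁻²)^2
[Ca²⁺]^3 = 4.10×10⁻³³ / (1.26×10⁻²)^2 = 2.58×10⁻²⁹
[Ca²⁺] = 2.96×10⁻¹⁰ M

2.96×10⁻¹⁰ M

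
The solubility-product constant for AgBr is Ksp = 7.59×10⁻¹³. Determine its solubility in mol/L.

AgBr(s) ⇌ Ag⁺(aq) + Br⁻(aq)
If s mol/L of AgBr dissolves, [Ag⁺] = s and [Br⁻] = s.
Ksp = [Ag⁺][Br⁻] = s · s = s^2
s^2 = 7.59×10⁻¹³
s = (7.59×10⁻¹³)^(1/2) = 8.71×10⁻⁷ mol L⁻¹

8.71×10⁻⁷ M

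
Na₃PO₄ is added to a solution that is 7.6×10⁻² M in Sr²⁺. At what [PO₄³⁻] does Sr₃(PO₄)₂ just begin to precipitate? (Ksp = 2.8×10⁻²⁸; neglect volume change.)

8.0×10⁻¹³ M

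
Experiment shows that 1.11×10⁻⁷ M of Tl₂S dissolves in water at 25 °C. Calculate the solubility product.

Tl₂S(s) ⇌ 2 Tl⁺(aq) + S²⁻(aq)
Let s be the molar solubility. Then [Tl⁺] = 2s and [S²⁻] = s.
Ksp = [Tl⁺]^2[S²⁻] = (2s)^2 · s = 4s^3
Ksp = 4 × (1.11×10⁻⁷)^3 = 5.47×10⁻²¹

Ksp = 5.47×10⁻²¹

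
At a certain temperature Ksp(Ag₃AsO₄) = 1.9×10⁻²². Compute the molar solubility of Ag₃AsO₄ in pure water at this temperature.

1.6×10⁻⁶ M

Ag₃AsO₄(s) ⇌ 3 Ag⁺(aq) + AsO₄³⁻(aq)
Let s be the molar solubility. Then [Ag⁺] = 3s and [AsO₄³⁻] = s.
Ksp = [Ag⁺]^3[AsO₄³⁻] = (3s)^3 · s = 27s^4
27s^4 = 1.9×10⁻²²  ⇒  s^4 = 7.0×10⁻²⁴
s = (7.0×10⁻²⁴)^(1/4) = 1.6×10⁻⁶ M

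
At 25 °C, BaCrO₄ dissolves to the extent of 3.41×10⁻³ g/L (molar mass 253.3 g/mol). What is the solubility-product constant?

Ksp = 1.81×10⁻¹⁰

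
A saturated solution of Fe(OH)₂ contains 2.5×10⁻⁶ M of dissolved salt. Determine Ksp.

Fe(OH)₂(s) ⇌ Fe²⁺(aq) + 2 OH⁻(aq)
For each mole of Fe(OH)₂ that dissolves per liter, [Fe²⁺] = s and [OH⁻] = 2s; let s denote this solubility.
Ksp = [Fe²⁺][OH⁻]^2 = s · (2s)^2 = 4s^3
Ksp = 4 × (2.5×10⁻⁶)^3 = 6.3×10⁻¹⁷

Ksp = 6.3×10⁻¹⁷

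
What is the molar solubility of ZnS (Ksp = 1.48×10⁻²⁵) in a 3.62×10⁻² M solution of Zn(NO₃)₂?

4.09×10⁻²⁴ M

ZnS(s) ⇌ Zn²⁺(aq) + S²⁻(aq)
Let s be the solubility of ZnS here. The common ion gives [Zn²⁺] ≈ 3.62×10⁻² M, and [S²⁻] = s.
Ksp = [Zn²⁺][S²⁻] = (3.62×10⁻²)s
s = 1.48×10⁻²⁵ / (3.62×10⁻²) = 4.09×10⁻²⁴
s = 4.09×10⁻²⁴ M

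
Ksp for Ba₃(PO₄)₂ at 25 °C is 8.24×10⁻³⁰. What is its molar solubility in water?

Ba₃(PO₄)₂(s) ⇌ 3 Ba²⁺(aq) + 2 PO₄³⁻(aq)
With molar solubility s: [Ba²⁺] = 3s, [PO₄³⁻] = 2s.
Ksp = [Ba²⁺]^3[PO₄³⁻]^2 = (3s)^3 · (2s)^2 = 108s^5
108s^5 = 8.24×10⁻³⁰  ⇒  s^5 = 7.63×10⁻³²
s = 5.98×10⁻⁷ M

5.98×10⁻⁷ M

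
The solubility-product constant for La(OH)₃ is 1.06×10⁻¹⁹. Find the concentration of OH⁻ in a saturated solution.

La(OH)₃(s) ⇌ La³⁺(aq) + 3 OH⁻(aq)
With molar solubility s: [La³⁺] = s, [OH⁻] = 3s.
Ksp = [La³⁺][OH⁻]^3 = s · (3s)^3 = 27s^4 = 1.06×10⁻¹⁹
s = 7.92×10⁻⁶ mol L⁻¹
[OH⁻] = 3s = 2.37×10⁻⁵ mol L⁻¹

2.37×10⁻⁵ M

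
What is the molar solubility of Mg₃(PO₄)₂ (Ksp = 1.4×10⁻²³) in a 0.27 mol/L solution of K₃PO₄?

Mg₃(PO₄)₂(s) ⇌ 3 Mg²⁺(aq) + 2 PO₄³⁻(aq)
With PO₄³⁻ already at 0.27 mol/L and s small, take [PO₄³⁻] ≈ 0.27 mol/L and [Mg²⁺] = 3s.
Ksp = [Mg²⁺]^3[PO₄³⁻]^2 = (3s)^3(0.27)^2
(3s)^3 = 1.4×10⁻²³ / (0.27)^2 = 1.9×10⁻²²
s = 1.9×10⁻⁸ mol/L

1.9×10⁻⁸ M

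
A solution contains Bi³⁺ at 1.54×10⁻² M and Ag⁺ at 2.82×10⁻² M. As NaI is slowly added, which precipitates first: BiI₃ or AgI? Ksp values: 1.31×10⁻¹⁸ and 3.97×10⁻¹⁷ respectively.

Each salt precipitates once Q = Ksp for that salt.
For BiI₃: [I⁻] = (Ksp/[Bi³⁺])^(1/3) = 4.40×10⁻⁶ M
For AgI: [I⁻] = (Ksp/[Ag⁺]) = 1.41×10⁻¹⁵ M
Since AgI needs less I⁻ to reach saturation, it precipitates first.

AgI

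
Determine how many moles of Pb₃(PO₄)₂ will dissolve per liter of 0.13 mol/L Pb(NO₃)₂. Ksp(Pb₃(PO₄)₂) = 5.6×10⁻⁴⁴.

Pb₃(PO₄)₂(s) ⇌ 3 Pb²⁺(aq) + 2 PO₄³⁻(aq)
With Pb²⁺ already at 0.13 mol/L and s small, take [Pb²⁺] ≈ 0.13 mol/L and [PO₄³⁻] = 2s.
Ksp = [Pb²⁺]^3[PO₄³⁻]^2 = (0.13)^3(2s)^2
(2s)^2 = 5.6×10⁻⁴⁴ / (0.13)^3 = 2.5×10⁻⁴¹
s = 2.5×10⁻²¹ mol/L

2.5×10⁻²¹ M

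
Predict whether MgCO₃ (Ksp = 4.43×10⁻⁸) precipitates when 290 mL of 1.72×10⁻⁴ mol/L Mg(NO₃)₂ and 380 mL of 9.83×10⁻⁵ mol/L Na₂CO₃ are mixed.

No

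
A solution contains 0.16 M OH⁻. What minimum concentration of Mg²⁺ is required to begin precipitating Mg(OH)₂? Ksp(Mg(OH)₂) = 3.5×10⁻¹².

A salt starts to precipitate once the ion product Q reaches its Ksp.
Mg(OH)₂(s) ⇌ Mg²⁺(aq) + 2 OH⁻(aq)
Ksp = [Mg²⁺][OH⁻]^2 = [Mg²⁺](0.16)^2
[Mg²⁺] = 3.5×10⁻¹² / (0.16)^2 = 1.4×10⁻¹⁰
[Mg²⁺] = 1.4×10⁻¹⁰ M

1.4×10⁻¹⁰ M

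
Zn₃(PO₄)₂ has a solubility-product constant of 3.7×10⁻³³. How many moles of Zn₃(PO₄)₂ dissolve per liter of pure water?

Zn₃(PO₄)₂(s) ⇌ 3 Zn²⁺(aq) + 2 PO₄³⁻(aq)
If s mol/L of Zn₃(PO₄)₂ dissolves, [Zn²⁺] = 3s and [PO₄³⁻] = 2s.
Ksp = [Zn²⁺]^3[PO₄³⁻]^2 = (3s)^3 · (2s)^2 = 108s^5
108s^5 = 3.7×10⁻³³  ⇒  s^5 = 3.4×10⁻³⁵
s = (3.4×10⁻³⁵)^(1/5) = 1.3×10⁻⁷ mol L⁻¹

1.3×10⁻⁷ M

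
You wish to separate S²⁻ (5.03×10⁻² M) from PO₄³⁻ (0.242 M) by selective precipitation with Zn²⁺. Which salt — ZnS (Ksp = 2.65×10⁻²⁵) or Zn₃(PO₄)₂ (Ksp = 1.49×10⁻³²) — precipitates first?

ZnS

Precipitation of each salt begins when its ion product equals Ksp.
For ZnS: [Zn²⁺] = (Ksp/[S²⁻]) = 5.27×10⁻²⁴ M
For Zn₃(PO₄)₂: [Zn²⁺] = (Ksp/[PO₄³⁻]^2)^(1/3) = 6.34×10⁻¹¹ M
The smaller threshold [Zn²⁺] is reached first, so ZnS precipitates first.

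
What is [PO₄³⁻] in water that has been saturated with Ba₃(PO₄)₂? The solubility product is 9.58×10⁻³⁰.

Ba₃(PO₄)₂(s) ⇌ 3 Ba²⁺(aq) + 2 PO₄³⁻(aq)
Call the molar solubility s, so that [Ba²⁺] = 3s and [PO₄³⁻] = 2s.
Ksp = [Ba²⁺]^3[PO₄³⁻]^2 = (3s)^3 · (2s)^2 = 108s^5 = 9.58×10⁻³⁰
s = 6.16×10⁻⁷ M
[PO₄³⁻] = 2s = 1.23×10⁻⁶ M

1.23×10⁻⁶ M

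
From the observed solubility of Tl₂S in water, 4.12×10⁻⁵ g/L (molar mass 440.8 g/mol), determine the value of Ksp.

Ksp = 3.27×10⁻²¹

Molar solubility s = (4.12×10⁻⁵ g/L) / (440.8 g/mol) = 9.3466×10⁻⁸ mol/L
Tl₂S(s) ⇌ 2 Tl⁺(aq) + S²⁻(aq)
Let s be the molar solubility. Then [Tl⁺] = 2s and [S²⁻] = s.
Ksp = [Tl⁺]^2[S²⁻] = (2s)^2 · s = 4s^3
Ksp = 4 × (9.3466×10⁻⁸)^3 = 3.27×10⁻²¹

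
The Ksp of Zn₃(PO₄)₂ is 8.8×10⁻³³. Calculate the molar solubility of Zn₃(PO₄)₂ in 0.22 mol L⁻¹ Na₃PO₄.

Zn₃(PO₄)₂(s) ⇌ 3 Zn²⁺(aq) + 2 PO₄³⁻(aq)
With PO₄³⁻ already at 0.22 mol L⁻¹ and s small, take [PO₄³⁻] ≈ 0.22 mol L⁻¹ and [Zn²⁺] = 3s.
Ksp = [Zn²⁺]^3[PO₄³⁻]^2 = (3s)^3(0.22)^2
(3s)^3 = 8.8×10⁻³³ / (0.22)^2 = 1.8×10⁻³¹
s = 1.9×10⁻¹¹ mol L⁻¹

1.9×10⁻¹¹ M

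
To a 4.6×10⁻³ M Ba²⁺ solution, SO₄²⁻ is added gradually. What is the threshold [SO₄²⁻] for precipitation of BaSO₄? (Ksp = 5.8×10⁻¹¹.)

The threshold for precipitation is Q = Ksp.
BaSO₄(s) ⇌ Ba²⁺(aq) + SO₄²⁻(aq)
Ksp = [Ba²⁺][SO₄²⁻] = [SO₄²⁻](4.6×10⁻³)
[SO₄²⁻] = 5.8×10⁻¹¹ / (4.6×10⁻³) = 1.3×10⁻⁸
[SO₄²⁻] = 1.3×10⁻⁸ M

1.3×10⁻⁸ M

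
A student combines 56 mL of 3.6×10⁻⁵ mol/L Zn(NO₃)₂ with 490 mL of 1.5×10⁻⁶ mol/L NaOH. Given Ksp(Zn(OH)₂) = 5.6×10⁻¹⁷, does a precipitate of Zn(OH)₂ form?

The combined volume is 546 mL.
[Zn²⁺] = (3.6×10⁻⁵)(56)/546 = 3.7×10⁻⁶ mol/L
[OH⁻] = (1.5×10⁻⁶)(490)/546 = 1.3×10⁻⁶ mol/L
Q = [Zn²⁺][OH⁻]^2 = 6.7×10⁻¹⁸
Q < Ksp (6.7×10⁻¹⁸ vs 5.6×10⁻¹⁷); the solution remains unsaturated and no precipitate forms.

No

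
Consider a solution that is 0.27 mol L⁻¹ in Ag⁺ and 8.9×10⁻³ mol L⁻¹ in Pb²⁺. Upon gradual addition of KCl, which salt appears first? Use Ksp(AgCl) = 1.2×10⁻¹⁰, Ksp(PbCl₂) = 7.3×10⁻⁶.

Precipitation of each salt begins when its ion product equals Ksp.
For AgCl: [Cl⁻] = (Ksp/[Ag⁺]) = 4.4×10⁻¹⁰ mol L⁻¹
For PbCl₂: [Cl⁻] = (Ksp/[Pb²⁺])^(1/2) = 2.9×10⁻² mol L⁻¹
AgCl requires the lower [Cl⁻], so it precipitates first.

AgCl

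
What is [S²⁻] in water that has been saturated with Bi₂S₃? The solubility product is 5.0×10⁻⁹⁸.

4.1×10⁻²⁰ M

Bi₂S₃(s) ⇌ 2 Bi³⁺(aq) + 3 S²⁻(aq)
If s mol/L of Bi₂S₃ dissolves, [Bi³⁺] = 2s and [S²⁻] = 3s.
Ksp = [Bi³⁺]^2[S²⁻]^3 = (2s)^2 · (3s)^3 = 108s^5 = 5.0×10⁻⁹⁸
s = 1.4×10⁻²⁰ M
[S²⁻] = 3s = 4.1×10⁻²⁰ M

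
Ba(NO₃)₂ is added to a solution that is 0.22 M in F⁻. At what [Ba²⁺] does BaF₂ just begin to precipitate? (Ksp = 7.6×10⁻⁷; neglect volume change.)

A salt starts to precipitate once the ion product Q reaches its Ksp.
BaF₂(s) ⇌ Ba²⁺(aq) + 2 F⁻(aq)
Ksp = [Ba²⁺][F⁻]^2 = [Ba²⁺](0.22)^2
[Ba²⁺] = 7.6×10⁻⁷ / (0.22)^2 = 1.6×10⁻⁵
[Ba²⁺] = 1.6×10⁻⁵ M

1.6×10⁻⁵ M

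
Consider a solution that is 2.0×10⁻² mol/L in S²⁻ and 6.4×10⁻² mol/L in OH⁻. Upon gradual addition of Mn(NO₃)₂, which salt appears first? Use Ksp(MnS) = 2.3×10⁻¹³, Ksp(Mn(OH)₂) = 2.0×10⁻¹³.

MnS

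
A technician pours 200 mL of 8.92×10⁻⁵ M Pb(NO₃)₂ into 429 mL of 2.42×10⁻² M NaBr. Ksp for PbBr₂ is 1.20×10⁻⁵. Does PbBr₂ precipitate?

After mixing, V = 200 mL + 429 mL = 629 mL.
[Pb²⁺] = (8.92×10⁻⁵)(200)/629 = 2.84×10⁻⁵ M
[Br⁻] = (2.42×10⁻²)(429)/629 = 1.65×10⁻² M
Q = [Pb²⁺][Br⁻]^2 = 7.73×10⁻⁹
Since Q (7.73×10⁻⁹) is less than Ksp (1.20×10⁻⁵), no PbBr₂ precipitates.

No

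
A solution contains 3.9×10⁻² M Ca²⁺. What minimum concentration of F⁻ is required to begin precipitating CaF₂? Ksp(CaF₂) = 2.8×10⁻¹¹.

2.7×10⁻⁵ M

A salt starts to precipitate once the ion product Q reaches its Ksp.
CaF₂(s) ⇌ Ca²⁺(aq) + 2 F⁻(aq)
Ksp = [Ca²⁺][F⁻]^2 = [F⁻]^2(3.9×10⁻²)
[F⁻]^2 = 2.8×10⁻¹¹ / (3.9×10⁻²) = 7.2×10⁻¹⁰
[F⁻] = 2.7×10⁻⁵ M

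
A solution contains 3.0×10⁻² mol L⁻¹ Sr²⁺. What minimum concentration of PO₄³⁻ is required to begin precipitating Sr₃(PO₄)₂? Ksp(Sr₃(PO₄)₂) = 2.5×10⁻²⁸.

3.0×10⁻¹² M

The threshold for precipitation is Q = Ksp.
Sr₃(PO₄)₂(s) ⇌ 3 Sr²⁺(aq) + 2 PO₄³⁻(aq)
Ksp = [Sr²⁺]^3[PO₄³⁻]^2 = [PO₄³⁻]^2(3.0×10⁻²)^3
[PO₄³⁻]^2 = 2.5×10⁻²⁸ / (3.0×10⁻²)^3 = 9.3×10⁻²⁴
[PO₄³⁻] = 3.0×10⁻¹² mol L⁻¹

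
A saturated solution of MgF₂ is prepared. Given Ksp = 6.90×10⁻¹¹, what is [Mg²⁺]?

2.58×10⁻⁴ M

MgF₂(s) ⇌ Mg²⁺(aq) + 2 F⁻(aq)
If s mol/L of MgF₂ dissolves, [Mg²⁺] = s and [F⁻] = 2s.
Ksp = [Mg²⁺][F⁻]^2 = s · (2s)^2 = 4s^3 = 6.90×10⁻¹¹
s = 2.58×10⁻⁴ mol L⁻¹
[Mg²⁺] = s = 2.58×10⁻⁴ mol L⁻¹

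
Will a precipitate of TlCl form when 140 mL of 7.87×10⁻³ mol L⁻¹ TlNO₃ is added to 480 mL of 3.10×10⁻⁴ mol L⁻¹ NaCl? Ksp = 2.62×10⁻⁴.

No

Total volume after mixing = 140 + 480 = 620 mL.
[Tl⁺] = (7.87×10⁻³)(140)/620 = 1.78×10⁻³ mol L⁻¹
[Cl⁻] = (3.10×10⁻⁴)(480)/620 = 2.40×10⁻⁴ mol L⁻¹
Q = [Tl⁺][Cl⁻] = 4.27×10⁻⁷
Since Q (4.27×10⁻⁷) is less than Ksp (2.62×10⁻⁴), no TlCl precipitates.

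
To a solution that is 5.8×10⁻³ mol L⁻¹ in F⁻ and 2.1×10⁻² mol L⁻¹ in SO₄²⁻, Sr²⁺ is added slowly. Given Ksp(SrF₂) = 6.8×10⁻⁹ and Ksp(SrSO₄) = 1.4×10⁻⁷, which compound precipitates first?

Precipitation of each salt begins when its ion product equals Ksp.
For SrF₂: [Sr²⁺] = (Ksp/[F⁻]^2) = 2.0×10⁻⁴ mol L⁻¹
For SrSO₄: [Sr²⁺] = (Ksp/[SO₄²⁻]) = 6.7×10⁻⁶ mol L⁻¹
Since SrSO₄ needs less Sr²⁺ to reach saturation, it precipitates first.

SrSO₄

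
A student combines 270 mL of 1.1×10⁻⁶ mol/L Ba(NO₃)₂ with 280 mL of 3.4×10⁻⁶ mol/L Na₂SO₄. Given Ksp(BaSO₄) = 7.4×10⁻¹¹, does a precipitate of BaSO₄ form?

No

After mixing, V = 270 mL + 280 mL = 550 mL.
[Ba²⁺] = (1.1×10⁻⁶)(270)/550 = 5.4×10⁻⁷ mol/L
[SO₄²⁻] = (3.4×10⁻⁶)(280)/550 = 1.7×10⁻⁶ mol/L
Q = [Ba²⁺][SO₄²⁻] = 9.3×10⁻¹³
Q = 9.3×10⁻¹³ < Ksp = 7.4×10⁻¹¹, so the solution is unsaturated and no precipitate forms.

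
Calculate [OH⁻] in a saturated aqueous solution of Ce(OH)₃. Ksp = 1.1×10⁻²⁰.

1.3×10⁻⁵ M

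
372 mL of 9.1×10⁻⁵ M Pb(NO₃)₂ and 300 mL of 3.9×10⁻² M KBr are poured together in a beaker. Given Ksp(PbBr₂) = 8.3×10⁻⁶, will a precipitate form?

No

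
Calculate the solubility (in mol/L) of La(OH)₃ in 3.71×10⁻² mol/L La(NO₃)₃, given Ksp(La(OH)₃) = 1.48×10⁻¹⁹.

La(OH)₃(s) ⇌ La³⁺(aq) + 3 OH⁻(aq)
Let s be the solubility of La(OH)₃ here. The common ion gives [La³⁺] ≈ 3.71×10⁻² mol/L, and [OH⁻] = 3s.
Ksp = [La³⁺][OH⁻]^3 = (3.71×10⁻²)(3s)^3
(3s)^3 = 1.48×10⁻¹⁹ / (3.71×10⁻²) = 3.99×10⁻¹⁸
s = 5.29×10⁻⁷ mol/L

5.29×10⁻⁷ M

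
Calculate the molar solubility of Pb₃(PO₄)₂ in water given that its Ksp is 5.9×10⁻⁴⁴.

Pb₃(PO₄)₂(s) ⇌ 3 Pb²⁺(aq) + 2 PO₄³⁻(aq)
Let s be the molar solubility. Then [Pb²⁺] = 3s and [PO₄³⁻] = 2s.
Ksp = [Pb²⁺]^3[PO₄³⁻]^2 = (3s)^3 · (2s)^2 = 108s^5
108s^5 = 5.9×10⁻⁴⁴  ⇒  s^5 = 5.5×10⁻⁴⁶
Taking the 5th root, s = 8.9×10⁻¹⁰ mol/L.

8.9×10⁻¹⁰ M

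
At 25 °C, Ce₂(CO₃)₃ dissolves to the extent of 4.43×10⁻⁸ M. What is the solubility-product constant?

Ksp = 1.84×10⁻³⁵

Ce₂(CO₃)₃(s) ⇌ 2 Ce³⁺(aq) + 3 CO₃²⁻(aq)
For each mole of Ce₂(CO₃)₃ that dissolves per liter, [Ce³⁺] = 2s and [CO₃²⁻] = 3s; let s denote this solubility.
Ksp = [Ce³⁺]^2[CO₃²⁻]^3 = (2s)^2 · (3s)^3 = 108s^5
Ksp = 108 × (4.43×10⁻⁸)^5 = 1.84×10⁻³⁵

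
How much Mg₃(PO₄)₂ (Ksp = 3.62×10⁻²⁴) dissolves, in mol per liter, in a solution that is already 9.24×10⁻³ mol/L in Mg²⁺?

1.07×10⁻⁹ M

Mg₃(PO₄)₂(s) ⇌ 3 Mg²⁺(aq) + 2 PO₄³⁻(aq)
Mg²⁺ is already present at 9.24×10⁻³ mol/L. If s mol/L of Mg₃(PO₄)₂ dissolves, [PO₄³⁻] = 2s while [Mg²⁺] ≈ 9.24×10⁻³ mol/L.
Ksp = [Mg²⁺]^3[PO₄³⁻]^2 = (9.24×10⁻³)^3(2s)^2
(2s)^2 = 3.62×10⁻²⁴ / (9.24×10⁻³)^3 = 4.59×10⁻¹⁸
s = 1.07×10⁻⁹ mol/L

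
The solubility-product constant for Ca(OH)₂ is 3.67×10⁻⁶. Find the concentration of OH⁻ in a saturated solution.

1.94×10⁻² M

Ca(OH)₂(s) ⇌ Ca²⁺(aq) + 2 OH⁻(aq)
For each mole of Ca(OH)₂ that dissolves per liter, [Ca²⁺] = s and [OH⁻] = 2s; let s denote this solubility.
Ksp = [Ca²⁺][OH⁻]^2 = s · (2s)^2 = 4s^3 = 3.67×10⁻⁶
s = 9.72×10⁻³ mol/L
[OH⁻] = 2s = 1.94×10⁻² mol/L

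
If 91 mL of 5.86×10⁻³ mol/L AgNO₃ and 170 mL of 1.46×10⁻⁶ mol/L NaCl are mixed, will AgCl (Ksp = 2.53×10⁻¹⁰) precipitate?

Yes

After mixing, V = 91 mL + 170 mL = 261 mL.
[Ag⁺] = (5.86×10⁻³)(91)/261 = 2.04×10⁻³ mol/L
[Cl⁻] = (1.46×10⁻⁶)(170)/261 = 9.51×10⁻⁷ mol/L
Q = [Ag⁺][Cl⁻] = 1.94×10⁻⁹
Since Q (1.94×10⁻⁹) exceeds Ksp (2.53×10⁻¹⁰), AgCl will precipitate.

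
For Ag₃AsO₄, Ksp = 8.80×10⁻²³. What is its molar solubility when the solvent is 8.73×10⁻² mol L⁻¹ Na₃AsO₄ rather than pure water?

3.34×10⁻⁸ M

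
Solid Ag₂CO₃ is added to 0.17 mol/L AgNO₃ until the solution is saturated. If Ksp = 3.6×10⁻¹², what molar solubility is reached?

Ag₂CO₃(s) ⇌ 2 Ag⁺(aq) + CO₃²⁻(aq)
The solution already contains Ag⁺ at 0.17 mol/L. Let s be the molar solubility of Ag₂CO₃.
[Ag⁺] ≈ 0.17 mol/L (common ion dominates); [CO₃²⁻] = s.
Ksp = [Ag⁺]^2[CO₃²⁻] = (0.17)^2s
s = 3.6×10⁻¹² / (0.17)^2 = 1.2×10⁻¹⁰
s = 1.2×10⁻¹⁰ mol/L

1.2×10⁻¹⁰ M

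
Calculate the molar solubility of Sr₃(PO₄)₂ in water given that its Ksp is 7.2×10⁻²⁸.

1.5×10⁻⁶ M

Sr₃(PO₄)₂(s) ⇌ 3 Sr²⁺(aq) + 2 PO₄³⁻(aq)
Let s be the molar solubility. Then [Sr²⁺] = 3s and [PO₄³⁻] = 2s.
Ksp = [Sr²⁺]^3[PO₄³⁻]^2 = (3s)^3 · (2s)^2 = 108s^5
108s^5 = 7.2×10⁻²⁸  ⇒  s^5 = 6.7×10⁻³⁰
s = (6.7×10⁻³⁰)^(1/5) = 1.5×10⁻⁶ mol L⁻¹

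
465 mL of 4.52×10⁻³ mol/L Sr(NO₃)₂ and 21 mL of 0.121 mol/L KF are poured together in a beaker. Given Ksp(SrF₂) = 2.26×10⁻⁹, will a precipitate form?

Yes

After mixing, V = 465 mL + 21 mL = 486 mL.
[Sr²⁺] = (4.52×10⁻³)(465)/486 = 4.32×10⁻³ mol/L
[F⁻] = (0.121)(21)/486 = 5.23×10⁻³ mol/L
Q = [Sr²⁺][F⁻]^2 = 1.18×10⁻⁷
Q = 1.18×10⁻⁷ > Ksp = 2.26×10⁻⁹, so the solution is supersaturated and SrF₂ precipitates.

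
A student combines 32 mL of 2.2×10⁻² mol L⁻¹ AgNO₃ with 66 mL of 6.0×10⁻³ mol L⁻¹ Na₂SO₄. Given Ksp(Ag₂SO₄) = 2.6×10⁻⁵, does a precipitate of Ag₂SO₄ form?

No

The combined volume is 98 mL.
[Ag⁺] = (2.2×10⁻²)(32)/98 = 7.2×10⁻³ mol L⁻¹
[SO₄²⁻] = (6.0×10⁻³)(66)/98 = 4.0×10⁻³ mol L⁻¹
Q = [Ag⁺]^2[SO₄²⁻] = 2.1×10⁻⁷
Since Q (2.1×10⁻⁷) is less than Ksp (2.6×10⁻⁵), no Ag₂SO₄ precipitates.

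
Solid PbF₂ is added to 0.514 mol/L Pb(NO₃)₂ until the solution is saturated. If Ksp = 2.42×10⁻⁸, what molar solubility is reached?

1.08×10⁻⁴ M

PbF₂(s) ⇌ Pb²⁺(aq) + 2 F⁻(aq)
Pb²⁺ is already present at 0.514 mol/L. If s mol/L of PbF₂ dissolves, [F⁻] = 2s while [Pb²⁺] ≈ 0.514 mol/L.
Ksp = [Pb²⁺][F⁻]^2 = (0.514)(2s)^2
(2s)^2 = 2.42×10⁻⁸ / (0.514) = 4.71×10⁻⁸
s = 1.08×10⁻⁴ mol/L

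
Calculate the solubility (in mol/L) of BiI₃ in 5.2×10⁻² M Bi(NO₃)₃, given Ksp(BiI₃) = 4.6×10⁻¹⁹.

BiI₃(s) ⇌ Bi³⁺(aq) + 3 I⁻(aq)
Let s be the solubility of BiI₃ here. The common ion gives [Bi³⁺] ≈ 5.2×10⁻² M, and [I⁻] = 3s.
Ksp = [Bi³⁺][I⁻]^3 = (5.2×10⁻²)(3s)^3
(3s)^3 = 4.6×10⁻¹⁹ / (5.2×10⁻²) = 8.8×10⁻¹⁸
s = 6.9×10⁻⁷ M

6.9×10⁻⁷ M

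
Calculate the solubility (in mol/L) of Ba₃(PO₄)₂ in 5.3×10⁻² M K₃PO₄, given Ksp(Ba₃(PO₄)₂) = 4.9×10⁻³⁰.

4.0×10⁻¹⁰ M

Ba₃(PO₄)₂(s) ⇌ 3 Ba²⁺(aq) + 2 PO₄³⁻(aq)
PO₄³⁻ is already present at 5.3×10⁻² M. If s mol/L of Ba₃(PO₄)₂ dissolves, [Ba²⁺] = 3s while [PO₄³⁻] ≈ 5.3×10⁻² M.
Ksp = [Ba²⁺]^3[PO₄³⁻]^2 = (3s)^3(5.3×10⁻²)^2
(3s)^3 = 4.9×10⁻³⁰ / (5.3×10⁻²)^2 = 1.7×10⁻²⁷
s = 4.0×10⁻¹⁰ M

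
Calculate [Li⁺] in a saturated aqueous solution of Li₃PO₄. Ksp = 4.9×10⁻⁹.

1.1×10⁻² M

Li₃PO₄(s) ⇌ 3 Li⁺(aq) + PO₄³⁻(aq)
For each mole of Li₃PO₄ that dissolves per liter, [Li⁺] = 3s and [PO₄³⁻] = s; let s denote this solubility.
Ksp = [Li⁺]^3[PO₄³⁻] = (3s)^3 · s = 27s^4 = 4.9×10⁻⁹
s = 3.7×10⁻³ mol L⁻¹
[Li⁺] = 3s = 1.1×10⁻² mol L⁻¹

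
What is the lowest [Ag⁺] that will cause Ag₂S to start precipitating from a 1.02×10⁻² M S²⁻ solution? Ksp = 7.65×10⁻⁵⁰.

Precipitation begins when Q = Ksp.
Ag₂S(s) ⇌ 2 Ag⁺(aq) + S²⁻(aq)
Ksp = [Ag⁺]^2[S²⁻] = [Ag⁺]^2(1.02×10⁻²)
[Ag⁺]^2 = 7.65×10⁻⁵⁰ / (1.02×10⁻²) = 7.50×10⁻⁴⁸
[Ag⁺] = 2.74×10⁻²⁴ M

2.74×10⁻²⁴ M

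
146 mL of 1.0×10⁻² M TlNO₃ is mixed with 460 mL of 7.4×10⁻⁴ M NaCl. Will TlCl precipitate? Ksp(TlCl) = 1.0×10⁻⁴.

No

Total volume after mixing = 146 + 460 = 606 mL.
[Tl⁺] = (1.0×10⁻²)(146)/606 = 2.4×10⁻³ M
[Cl⁻] = (7.4×10⁻⁴)(460)/606 = 5.6×10⁻⁴ M
Q = [Tl⁺][Cl⁻] = 1.4×10⁻⁶
Since Q (1.4×10⁻⁶) is less than Ksp (1.0×10⁻⁴), no TlCl precipitates.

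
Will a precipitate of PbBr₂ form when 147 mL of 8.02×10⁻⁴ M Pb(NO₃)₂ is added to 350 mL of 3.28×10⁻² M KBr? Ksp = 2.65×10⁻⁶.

No

After mixing, V = 147 mL + 350 mL = 497 mL.
[Pb²⁺] = (8.02×10⁻⁴)(147)/497 = 2.37×10⁻⁴ M
[Br⁻] = (3.28×10⁻²)(350)/497 = 2.31×10⁻² M
Q = [Pb²⁺][Br⁻]^2 = 1.27×10⁻⁷
Q = 1.27×10⁻⁷ < Ksp = 2.65×10⁻⁶, so the solution is unsaturated and no precipitate forms.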